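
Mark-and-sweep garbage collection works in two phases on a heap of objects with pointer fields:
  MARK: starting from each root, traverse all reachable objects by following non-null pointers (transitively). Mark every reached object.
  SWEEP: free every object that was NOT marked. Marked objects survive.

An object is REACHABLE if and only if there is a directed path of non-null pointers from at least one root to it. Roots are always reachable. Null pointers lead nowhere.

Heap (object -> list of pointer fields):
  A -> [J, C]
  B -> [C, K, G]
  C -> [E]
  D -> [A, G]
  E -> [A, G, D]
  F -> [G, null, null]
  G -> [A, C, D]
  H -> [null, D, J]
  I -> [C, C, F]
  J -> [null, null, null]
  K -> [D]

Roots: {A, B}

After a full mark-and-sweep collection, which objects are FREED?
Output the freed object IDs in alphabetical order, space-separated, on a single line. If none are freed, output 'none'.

Answer: F H I

Derivation:
Roots: A B
Mark A: refs=J C, marked=A
Mark B: refs=C K G, marked=A B
Mark J: refs=null null null, marked=A B J
Mark C: refs=E, marked=A B C J
Mark K: refs=D, marked=A B C J K
Mark G: refs=A C D, marked=A B C G J K
Mark E: refs=A G D, marked=A B C E G J K
Mark D: refs=A G, marked=A B C D E G J K
Unmarked (collected): F H I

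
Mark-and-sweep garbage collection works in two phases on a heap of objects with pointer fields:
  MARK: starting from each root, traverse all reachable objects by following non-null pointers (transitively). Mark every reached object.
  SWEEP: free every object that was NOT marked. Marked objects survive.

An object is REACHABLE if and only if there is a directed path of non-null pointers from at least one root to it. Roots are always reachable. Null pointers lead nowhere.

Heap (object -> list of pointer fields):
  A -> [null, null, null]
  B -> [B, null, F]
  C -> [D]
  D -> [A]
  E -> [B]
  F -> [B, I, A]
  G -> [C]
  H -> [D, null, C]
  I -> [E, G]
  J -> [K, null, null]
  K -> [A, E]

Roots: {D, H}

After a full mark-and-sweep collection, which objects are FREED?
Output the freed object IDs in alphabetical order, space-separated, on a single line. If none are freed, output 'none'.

Answer: B E F G I J K

Derivation:
Roots: D H
Mark D: refs=A, marked=D
Mark H: refs=D null C, marked=D H
Mark A: refs=null null null, marked=A D H
Mark C: refs=D, marked=A C D H
Unmarked (collected): B E F G I J K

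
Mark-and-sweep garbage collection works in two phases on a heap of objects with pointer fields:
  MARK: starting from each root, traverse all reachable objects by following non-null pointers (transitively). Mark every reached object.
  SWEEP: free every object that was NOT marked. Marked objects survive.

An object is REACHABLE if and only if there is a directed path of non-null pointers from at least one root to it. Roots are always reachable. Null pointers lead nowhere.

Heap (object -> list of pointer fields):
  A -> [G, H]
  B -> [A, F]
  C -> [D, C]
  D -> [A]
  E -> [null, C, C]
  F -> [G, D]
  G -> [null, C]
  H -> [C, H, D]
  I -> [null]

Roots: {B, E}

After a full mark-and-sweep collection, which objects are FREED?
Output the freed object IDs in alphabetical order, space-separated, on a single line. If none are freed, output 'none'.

Roots: B E
Mark B: refs=A F, marked=B
Mark E: refs=null C C, marked=B E
Mark A: refs=G H, marked=A B E
Mark F: refs=G D, marked=A B E F
Mark C: refs=D C, marked=A B C E F
Mark G: refs=null C, marked=A B C E F G
Mark H: refs=C H D, marked=A B C E F G H
Mark D: refs=A, marked=A B C D E F G H
Unmarked (collected): I

Answer: I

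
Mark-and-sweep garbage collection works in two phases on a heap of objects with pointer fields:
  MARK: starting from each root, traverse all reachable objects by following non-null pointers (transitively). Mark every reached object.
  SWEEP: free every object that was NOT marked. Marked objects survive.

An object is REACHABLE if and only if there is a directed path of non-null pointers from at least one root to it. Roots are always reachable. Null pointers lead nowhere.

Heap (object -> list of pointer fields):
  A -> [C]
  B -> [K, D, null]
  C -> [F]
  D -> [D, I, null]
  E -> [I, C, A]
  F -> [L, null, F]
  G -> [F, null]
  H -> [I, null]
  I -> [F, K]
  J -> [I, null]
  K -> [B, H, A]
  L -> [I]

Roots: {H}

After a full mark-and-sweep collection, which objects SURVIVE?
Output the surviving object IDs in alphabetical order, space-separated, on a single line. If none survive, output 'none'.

Answer: A B C D F H I K L

Derivation:
Roots: H
Mark H: refs=I null, marked=H
Mark I: refs=F K, marked=H I
Mark F: refs=L null F, marked=F H I
Mark K: refs=B H A, marked=F H I K
Mark L: refs=I, marked=F H I K L
Mark B: refs=K D null, marked=B F H I K L
Mark A: refs=C, marked=A B F H I K L
Mark D: refs=D I null, marked=A B D F H I K L
Mark C: refs=F, marked=A B C D F H I K L
Unmarked (collected): E G J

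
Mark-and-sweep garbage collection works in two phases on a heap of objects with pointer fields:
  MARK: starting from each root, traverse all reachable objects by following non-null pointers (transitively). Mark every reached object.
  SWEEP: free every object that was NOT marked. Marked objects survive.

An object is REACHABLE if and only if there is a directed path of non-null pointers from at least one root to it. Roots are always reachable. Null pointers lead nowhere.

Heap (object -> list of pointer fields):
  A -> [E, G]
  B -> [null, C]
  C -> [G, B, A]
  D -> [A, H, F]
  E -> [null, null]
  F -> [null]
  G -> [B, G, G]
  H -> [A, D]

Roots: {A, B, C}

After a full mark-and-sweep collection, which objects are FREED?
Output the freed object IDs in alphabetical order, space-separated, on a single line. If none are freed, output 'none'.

Roots: A B C
Mark A: refs=E G, marked=A
Mark B: refs=null C, marked=A B
Mark C: refs=G B A, marked=A B C
Mark E: refs=null null, marked=A B C E
Mark G: refs=B G G, marked=A B C E G
Unmarked (collected): D F H

Answer: D F H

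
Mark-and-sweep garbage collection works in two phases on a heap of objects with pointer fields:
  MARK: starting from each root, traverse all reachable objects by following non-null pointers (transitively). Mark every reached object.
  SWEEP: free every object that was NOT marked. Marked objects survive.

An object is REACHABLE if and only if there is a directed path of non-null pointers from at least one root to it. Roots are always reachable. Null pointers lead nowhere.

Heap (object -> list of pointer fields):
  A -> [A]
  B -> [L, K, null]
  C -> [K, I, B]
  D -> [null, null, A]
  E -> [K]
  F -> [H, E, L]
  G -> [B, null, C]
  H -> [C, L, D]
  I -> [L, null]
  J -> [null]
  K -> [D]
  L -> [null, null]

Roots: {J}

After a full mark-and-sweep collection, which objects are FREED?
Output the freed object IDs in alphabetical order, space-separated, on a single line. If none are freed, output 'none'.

Roots: J
Mark J: refs=null, marked=J
Unmarked (collected): A B C D E F G H I K L

Answer: A B C D E F G H I K L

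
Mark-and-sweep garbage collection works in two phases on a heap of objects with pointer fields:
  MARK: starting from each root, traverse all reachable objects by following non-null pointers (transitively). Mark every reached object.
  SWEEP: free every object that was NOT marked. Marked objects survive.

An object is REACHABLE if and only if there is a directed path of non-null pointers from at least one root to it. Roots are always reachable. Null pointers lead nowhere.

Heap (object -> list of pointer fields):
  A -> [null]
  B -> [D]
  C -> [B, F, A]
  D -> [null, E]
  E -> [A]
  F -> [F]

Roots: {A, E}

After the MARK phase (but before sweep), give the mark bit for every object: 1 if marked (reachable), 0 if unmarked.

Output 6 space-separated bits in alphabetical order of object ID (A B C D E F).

Answer: 1 0 0 0 1 0

Derivation:
Roots: A E
Mark A: refs=null, marked=A
Mark E: refs=A, marked=A E
Unmarked (collected): B C D F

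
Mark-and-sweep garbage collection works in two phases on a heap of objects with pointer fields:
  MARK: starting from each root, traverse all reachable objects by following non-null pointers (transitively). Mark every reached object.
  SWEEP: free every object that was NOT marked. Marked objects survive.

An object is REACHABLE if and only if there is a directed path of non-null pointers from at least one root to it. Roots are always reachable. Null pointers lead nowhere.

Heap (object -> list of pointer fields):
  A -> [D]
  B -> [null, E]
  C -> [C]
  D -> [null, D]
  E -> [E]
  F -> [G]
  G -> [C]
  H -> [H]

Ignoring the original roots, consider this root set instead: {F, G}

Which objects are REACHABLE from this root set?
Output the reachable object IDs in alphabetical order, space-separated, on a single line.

Answer: C F G

Derivation:
Roots: F G
Mark F: refs=G, marked=F
Mark G: refs=C, marked=F G
Mark C: refs=C, marked=C F G
Unmarked (collected): A B D E H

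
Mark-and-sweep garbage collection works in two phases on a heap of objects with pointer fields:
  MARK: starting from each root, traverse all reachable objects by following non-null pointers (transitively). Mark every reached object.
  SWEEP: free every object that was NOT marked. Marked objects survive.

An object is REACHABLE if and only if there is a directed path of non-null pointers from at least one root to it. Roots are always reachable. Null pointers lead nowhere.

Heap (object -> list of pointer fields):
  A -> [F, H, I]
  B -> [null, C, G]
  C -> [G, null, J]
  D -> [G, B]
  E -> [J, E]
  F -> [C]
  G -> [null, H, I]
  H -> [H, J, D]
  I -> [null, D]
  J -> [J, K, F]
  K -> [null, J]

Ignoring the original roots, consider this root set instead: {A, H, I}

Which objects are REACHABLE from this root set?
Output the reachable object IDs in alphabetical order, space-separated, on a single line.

Roots: A H I
Mark A: refs=F H I, marked=A
Mark H: refs=H J D, marked=A H
Mark I: refs=null D, marked=A H I
Mark F: refs=C, marked=A F H I
Mark J: refs=J K F, marked=A F H I J
Mark D: refs=G B, marked=A D F H I J
Mark C: refs=G null J, marked=A C D F H I J
Mark K: refs=null J, marked=A C D F H I J K
Mark G: refs=null H I, marked=A C D F G H I J K
Mark B: refs=null C G, marked=A B C D F G H I J K
Unmarked (collected): E

Answer: A B C D F G H I J K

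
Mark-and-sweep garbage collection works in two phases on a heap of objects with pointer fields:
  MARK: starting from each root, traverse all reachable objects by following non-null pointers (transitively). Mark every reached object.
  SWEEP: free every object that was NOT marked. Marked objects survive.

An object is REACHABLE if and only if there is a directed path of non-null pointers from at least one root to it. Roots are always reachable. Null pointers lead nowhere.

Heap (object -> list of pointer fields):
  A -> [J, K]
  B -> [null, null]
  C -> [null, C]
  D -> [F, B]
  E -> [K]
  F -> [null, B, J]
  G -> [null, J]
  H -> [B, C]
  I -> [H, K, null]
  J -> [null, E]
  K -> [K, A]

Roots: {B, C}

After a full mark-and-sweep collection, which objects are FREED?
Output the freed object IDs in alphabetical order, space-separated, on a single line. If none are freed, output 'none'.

Roots: B C
Mark B: refs=null null, marked=B
Mark C: refs=null C, marked=B C
Unmarked (collected): A D E F G H I J K

Answer: A D E F G H I J K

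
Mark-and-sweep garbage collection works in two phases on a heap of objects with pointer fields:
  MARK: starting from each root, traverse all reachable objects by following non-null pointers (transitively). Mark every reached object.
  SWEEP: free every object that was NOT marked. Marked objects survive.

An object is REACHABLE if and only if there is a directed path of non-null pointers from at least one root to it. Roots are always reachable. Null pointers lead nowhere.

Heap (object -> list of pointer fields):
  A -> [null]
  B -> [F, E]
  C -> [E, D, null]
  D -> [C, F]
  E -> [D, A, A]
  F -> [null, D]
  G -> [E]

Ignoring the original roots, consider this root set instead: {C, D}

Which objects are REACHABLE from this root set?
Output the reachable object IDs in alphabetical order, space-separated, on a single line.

Roots: C D
Mark C: refs=E D null, marked=C
Mark D: refs=C F, marked=C D
Mark E: refs=D A A, marked=C D E
Mark F: refs=null D, marked=C D E F
Mark A: refs=null, marked=A C D E F
Unmarked (collected): B G

Answer: A C D E F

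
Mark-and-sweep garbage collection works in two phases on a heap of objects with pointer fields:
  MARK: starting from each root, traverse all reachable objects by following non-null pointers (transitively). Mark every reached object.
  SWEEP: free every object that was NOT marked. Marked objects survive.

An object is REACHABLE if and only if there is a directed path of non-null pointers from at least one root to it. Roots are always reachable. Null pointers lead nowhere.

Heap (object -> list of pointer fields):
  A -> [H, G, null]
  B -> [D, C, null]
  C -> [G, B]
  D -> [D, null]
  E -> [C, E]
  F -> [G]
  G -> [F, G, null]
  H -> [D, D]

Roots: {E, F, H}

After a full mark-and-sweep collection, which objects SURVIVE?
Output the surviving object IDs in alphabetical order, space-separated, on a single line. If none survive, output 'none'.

Roots: E F H
Mark E: refs=C E, marked=E
Mark F: refs=G, marked=E F
Mark H: refs=D D, marked=E F H
Mark C: refs=G B, marked=C E F H
Mark G: refs=F G null, marked=C E F G H
Mark D: refs=D null, marked=C D E F G H
Mark B: refs=D C null, marked=B C D E F G H
Unmarked (collected): A

Answer: B C D E F G H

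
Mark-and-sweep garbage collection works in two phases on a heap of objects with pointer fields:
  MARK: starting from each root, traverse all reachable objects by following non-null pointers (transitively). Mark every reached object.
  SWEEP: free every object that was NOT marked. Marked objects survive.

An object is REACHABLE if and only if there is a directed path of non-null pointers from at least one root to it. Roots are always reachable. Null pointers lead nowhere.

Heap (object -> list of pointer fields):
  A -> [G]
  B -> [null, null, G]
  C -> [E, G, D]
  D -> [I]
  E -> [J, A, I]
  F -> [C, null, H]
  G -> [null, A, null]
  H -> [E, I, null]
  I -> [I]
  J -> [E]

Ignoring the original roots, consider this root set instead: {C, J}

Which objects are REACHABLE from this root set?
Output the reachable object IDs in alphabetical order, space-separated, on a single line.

Answer: A C D E G I J

Derivation:
Roots: C J
Mark C: refs=E G D, marked=C
Mark J: refs=E, marked=C J
Mark E: refs=J A I, marked=C E J
Mark G: refs=null A null, marked=C E G J
Mark D: refs=I, marked=C D E G J
Mark A: refs=G, marked=A C D E G J
Mark I: refs=I, marked=A C D E G I J
Unmarked (collected): B F H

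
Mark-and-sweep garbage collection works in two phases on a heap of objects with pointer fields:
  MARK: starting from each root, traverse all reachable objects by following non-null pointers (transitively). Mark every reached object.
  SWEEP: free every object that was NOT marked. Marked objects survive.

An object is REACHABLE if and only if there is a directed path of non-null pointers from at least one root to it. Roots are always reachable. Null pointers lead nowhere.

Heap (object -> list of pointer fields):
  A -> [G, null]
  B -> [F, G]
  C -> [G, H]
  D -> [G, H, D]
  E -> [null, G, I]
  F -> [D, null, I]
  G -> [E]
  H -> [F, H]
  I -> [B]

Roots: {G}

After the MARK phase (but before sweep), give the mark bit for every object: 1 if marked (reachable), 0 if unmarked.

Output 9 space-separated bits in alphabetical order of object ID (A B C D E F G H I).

Answer: 0 1 0 1 1 1 1 1 1

Derivation:
Roots: G
Mark G: refs=E, marked=G
Mark E: refs=null G I, marked=E G
Mark I: refs=B, marked=E G I
Mark B: refs=F G, marked=B E G I
Mark F: refs=D null I, marked=B E F G I
Mark D: refs=G H D, marked=B D E F G I
Mark H: refs=F H, marked=B D E F G H I
Unmarked (collected): A C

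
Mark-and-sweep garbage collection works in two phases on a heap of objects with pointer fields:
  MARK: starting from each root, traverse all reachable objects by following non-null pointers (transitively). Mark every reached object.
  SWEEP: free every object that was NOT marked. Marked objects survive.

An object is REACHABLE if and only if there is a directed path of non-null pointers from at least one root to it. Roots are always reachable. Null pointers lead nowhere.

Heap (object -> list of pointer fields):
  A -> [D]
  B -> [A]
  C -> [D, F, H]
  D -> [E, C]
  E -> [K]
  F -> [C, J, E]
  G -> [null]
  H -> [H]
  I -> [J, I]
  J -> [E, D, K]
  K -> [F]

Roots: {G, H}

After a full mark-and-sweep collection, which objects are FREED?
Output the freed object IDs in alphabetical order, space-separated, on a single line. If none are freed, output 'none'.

Roots: G H
Mark G: refs=null, marked=G
Mark H: refs=H, marked=G H
Unmarked (collected): A B C D E F I J K

Answer: A B C D E F I J K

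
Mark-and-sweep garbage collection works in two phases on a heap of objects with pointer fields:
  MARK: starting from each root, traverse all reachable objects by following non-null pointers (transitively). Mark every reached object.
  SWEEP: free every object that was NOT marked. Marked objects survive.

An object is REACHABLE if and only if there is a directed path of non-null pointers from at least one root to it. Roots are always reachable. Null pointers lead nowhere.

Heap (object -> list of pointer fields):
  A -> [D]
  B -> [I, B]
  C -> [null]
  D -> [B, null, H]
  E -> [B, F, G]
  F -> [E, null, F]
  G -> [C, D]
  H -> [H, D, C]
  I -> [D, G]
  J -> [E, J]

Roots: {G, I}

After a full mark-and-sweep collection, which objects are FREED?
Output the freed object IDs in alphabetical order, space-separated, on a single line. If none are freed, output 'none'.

Answer: A E F J

Derivation:
Roots: G I
Mark G: refs=C D, marked=G
Mark I: refs=D G, marked=G I
Mark C: refs=null, marked=C G I
Mark D: refs=B null H, marked=C D G I
Mark B: refs=I B, marked=B C D G I
Mark H: refs=H D C, marked=B C D G H I
Unmarked (collected): A E F J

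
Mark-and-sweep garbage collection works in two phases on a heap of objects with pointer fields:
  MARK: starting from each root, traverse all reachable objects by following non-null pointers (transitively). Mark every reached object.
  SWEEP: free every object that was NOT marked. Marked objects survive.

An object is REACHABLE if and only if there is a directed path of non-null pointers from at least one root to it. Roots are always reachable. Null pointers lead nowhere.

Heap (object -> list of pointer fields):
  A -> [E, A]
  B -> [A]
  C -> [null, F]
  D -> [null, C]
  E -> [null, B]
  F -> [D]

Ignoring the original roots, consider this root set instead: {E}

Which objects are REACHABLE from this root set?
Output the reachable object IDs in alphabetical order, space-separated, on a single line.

Roots: E
Mark E: refs=null B, marked=E
Mark B: refs=A, marked=B E
Mark A: refs=E A, marked=A B E
Unmarked (collected): C D F

Answer: A B E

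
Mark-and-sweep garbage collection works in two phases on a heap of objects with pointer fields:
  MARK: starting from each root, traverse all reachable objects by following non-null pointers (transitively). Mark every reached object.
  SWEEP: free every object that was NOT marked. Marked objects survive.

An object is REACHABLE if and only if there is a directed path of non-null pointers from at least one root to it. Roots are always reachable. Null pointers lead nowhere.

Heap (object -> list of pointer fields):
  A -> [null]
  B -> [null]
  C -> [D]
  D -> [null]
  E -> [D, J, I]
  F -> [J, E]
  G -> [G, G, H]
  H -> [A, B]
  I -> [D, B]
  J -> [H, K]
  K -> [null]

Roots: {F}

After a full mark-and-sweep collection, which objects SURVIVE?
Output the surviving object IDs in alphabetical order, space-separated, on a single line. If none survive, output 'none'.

Answer: A B D E F H I J K

Derivation:
Roots: F
Mark F: refs=J E, marked=F
Mark J: refs=H K, marked=F J
Mark E: refs=D J I, marked=E F J
Mark H: refs=A B, marked=E F H J
Mark K: refs=null, marked=E F H J K
Mark D: refs=null, marked=D E F H J K
Mark I: refs=D B, marked=D E F H I J K
Mark A: refs=null, marked=A D E F H I J K
Mark B: refs=null, marked=A B D E F H I J K
Unmarked (collected): C G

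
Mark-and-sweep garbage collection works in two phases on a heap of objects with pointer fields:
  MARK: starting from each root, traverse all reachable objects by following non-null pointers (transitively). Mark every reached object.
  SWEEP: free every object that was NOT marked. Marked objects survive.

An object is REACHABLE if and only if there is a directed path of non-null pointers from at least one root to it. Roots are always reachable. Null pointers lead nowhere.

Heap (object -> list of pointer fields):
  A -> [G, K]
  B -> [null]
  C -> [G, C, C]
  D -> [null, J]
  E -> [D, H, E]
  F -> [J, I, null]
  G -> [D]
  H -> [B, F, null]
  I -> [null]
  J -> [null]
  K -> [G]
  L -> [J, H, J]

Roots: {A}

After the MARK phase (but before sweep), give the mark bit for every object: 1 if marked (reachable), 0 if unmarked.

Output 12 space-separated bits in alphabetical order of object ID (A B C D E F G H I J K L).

Roots: A
Mark A: refs=G K, marked=A
Mark G: refs=D, marked=A G
Mark K: refs=G, marked=A G K
Mark D: refs=null J, marked=A D G K
Mark J: refs=null, marked=A D G J K
Unmarked (collected): B C E F H I L

Answer: 1 0 0 1 0 0 1 0 0 1 1 0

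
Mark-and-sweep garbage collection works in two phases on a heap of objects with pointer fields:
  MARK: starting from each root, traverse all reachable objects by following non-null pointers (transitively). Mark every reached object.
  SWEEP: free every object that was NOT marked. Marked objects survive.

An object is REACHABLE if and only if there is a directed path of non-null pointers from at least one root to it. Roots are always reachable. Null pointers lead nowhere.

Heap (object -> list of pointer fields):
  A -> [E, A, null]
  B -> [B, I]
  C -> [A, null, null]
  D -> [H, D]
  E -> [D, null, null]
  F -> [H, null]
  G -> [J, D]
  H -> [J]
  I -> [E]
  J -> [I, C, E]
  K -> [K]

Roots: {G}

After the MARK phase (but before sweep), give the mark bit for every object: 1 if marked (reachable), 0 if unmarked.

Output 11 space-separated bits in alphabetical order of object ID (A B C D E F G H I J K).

Roots: G
Mark G: refs=J D, marked=G
Mark J: refs=I C E, marked=G J
Mark D: refs=H D, marked=D G J
Mark I: refs=E, marked=D G I J
Mark C: refs=A null null, marked=C D G I J
Mark E: refs=D null null, marked=C D E G I J
Mark H: refs=J, marked=C D E G H I J
Mark A: refs=E A null, marked=A C D E G H I J
Unmarked (collected): B F K

Answer: 1 0 1 1 1 0 1 1 1 1 0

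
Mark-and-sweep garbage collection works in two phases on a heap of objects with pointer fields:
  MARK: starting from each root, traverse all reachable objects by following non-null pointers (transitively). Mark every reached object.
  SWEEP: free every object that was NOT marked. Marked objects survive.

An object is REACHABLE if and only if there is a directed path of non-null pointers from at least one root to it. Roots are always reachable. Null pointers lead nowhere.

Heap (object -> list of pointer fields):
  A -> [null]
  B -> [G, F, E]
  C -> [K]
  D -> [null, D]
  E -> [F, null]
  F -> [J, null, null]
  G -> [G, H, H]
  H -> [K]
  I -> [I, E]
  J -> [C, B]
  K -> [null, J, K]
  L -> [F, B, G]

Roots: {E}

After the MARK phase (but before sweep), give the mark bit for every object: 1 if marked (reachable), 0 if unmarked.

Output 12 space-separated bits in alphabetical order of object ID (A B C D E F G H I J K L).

Answer: 0 1 1 0 1 1 1 1 0 1 1 0

Derivation:
Roots: E
Mark E: refs=F null, marked=E
Mark F: refs=J null null, marked=E F
Mark J: refs=C B, marked=E F J
Mark C: refs=K, marked=C E F J
Mark B: refs=G F E, marked=B C E F J
Mark K: refs=null J K, marked=B C E F J K
Mark G: refs=G H H, marked=B C E F G J K
Mark H: refs=K, marked=B C E F G H J K
Unmarked (collected): A D I L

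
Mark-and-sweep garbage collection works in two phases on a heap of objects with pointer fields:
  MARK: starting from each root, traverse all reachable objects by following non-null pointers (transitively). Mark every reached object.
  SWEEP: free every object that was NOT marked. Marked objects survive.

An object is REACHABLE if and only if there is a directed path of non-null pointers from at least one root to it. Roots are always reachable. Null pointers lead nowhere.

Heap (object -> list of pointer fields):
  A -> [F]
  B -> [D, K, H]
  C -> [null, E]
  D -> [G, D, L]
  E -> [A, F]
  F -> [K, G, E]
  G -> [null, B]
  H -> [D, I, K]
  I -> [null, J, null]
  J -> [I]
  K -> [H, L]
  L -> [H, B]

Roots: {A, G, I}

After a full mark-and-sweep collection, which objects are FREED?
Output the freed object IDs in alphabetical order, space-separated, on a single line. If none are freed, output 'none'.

Roots: A G I
Mark A: refs=F, marked=A
Mark G: refs=null B, marked=A G
Mark I: refs=null J null, marked=A G I
Mark F: refs=K G E, marked=A F G I
Mark B: refs=D K H, marked=A B F G I
Mark J: refs=I, marked=A B F G I J
Mark K: refs=H L, marked=A B F G I J K
Mark E: refs=A F, marked=A B E F G I J K
Mark D: refs=G D L, marked=A B D E F G I J K
Mark H: refs=D I K, marked=A B D E F G H I J K
Mark L: refs=H B, marked=A B D E F G H I J K L
Unmarked (collected): C

Answer: C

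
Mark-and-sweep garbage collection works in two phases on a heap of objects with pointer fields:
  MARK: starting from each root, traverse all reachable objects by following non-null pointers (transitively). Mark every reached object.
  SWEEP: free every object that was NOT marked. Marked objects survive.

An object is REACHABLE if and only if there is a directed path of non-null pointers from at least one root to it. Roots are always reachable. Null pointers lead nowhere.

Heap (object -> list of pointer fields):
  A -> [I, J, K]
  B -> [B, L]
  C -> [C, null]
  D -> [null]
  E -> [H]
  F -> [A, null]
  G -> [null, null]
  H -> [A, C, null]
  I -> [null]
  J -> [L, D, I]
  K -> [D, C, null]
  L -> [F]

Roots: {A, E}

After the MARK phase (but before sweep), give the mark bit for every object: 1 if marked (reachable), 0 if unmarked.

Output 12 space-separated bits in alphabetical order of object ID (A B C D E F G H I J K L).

Roots: A E
Mark A: refs=I J K, marked=A
Mark E: refs=H, marked=A E
Mark I: refs=null, marked=A E I
Mark J: refs=L D I, marked=A E I J
Mark K: refs=D C null, marked=A E I J K
Mark H: refs=A C null, marked=A E H I J K
Mark L: refs=F, marked=A E H I J K L
Mark D: refs=null, marked=A D E H I J K L
Mark C: refs=C null, marked=A C D E H I J K L
Mark F: refs=A null, marked=A C D E F H I J K L
Unmarked (collected): B G

Answer: 1 0 1 1 1 1 0 1 1 1 1 1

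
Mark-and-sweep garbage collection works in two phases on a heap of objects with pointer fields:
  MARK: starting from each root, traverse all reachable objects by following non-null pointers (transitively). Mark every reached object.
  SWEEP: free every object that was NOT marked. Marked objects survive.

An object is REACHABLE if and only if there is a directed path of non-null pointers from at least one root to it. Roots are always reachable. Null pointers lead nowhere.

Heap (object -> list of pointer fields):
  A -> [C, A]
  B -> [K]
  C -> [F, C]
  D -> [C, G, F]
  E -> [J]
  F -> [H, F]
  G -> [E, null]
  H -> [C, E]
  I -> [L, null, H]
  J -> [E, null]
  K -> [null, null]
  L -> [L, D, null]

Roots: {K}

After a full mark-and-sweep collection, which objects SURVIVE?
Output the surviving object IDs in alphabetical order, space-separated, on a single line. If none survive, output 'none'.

Answer: K

Derivation:
Roots: K
Mark K: refs=null null, marked=K
Unmarked (collected): A B C D E F G H I J L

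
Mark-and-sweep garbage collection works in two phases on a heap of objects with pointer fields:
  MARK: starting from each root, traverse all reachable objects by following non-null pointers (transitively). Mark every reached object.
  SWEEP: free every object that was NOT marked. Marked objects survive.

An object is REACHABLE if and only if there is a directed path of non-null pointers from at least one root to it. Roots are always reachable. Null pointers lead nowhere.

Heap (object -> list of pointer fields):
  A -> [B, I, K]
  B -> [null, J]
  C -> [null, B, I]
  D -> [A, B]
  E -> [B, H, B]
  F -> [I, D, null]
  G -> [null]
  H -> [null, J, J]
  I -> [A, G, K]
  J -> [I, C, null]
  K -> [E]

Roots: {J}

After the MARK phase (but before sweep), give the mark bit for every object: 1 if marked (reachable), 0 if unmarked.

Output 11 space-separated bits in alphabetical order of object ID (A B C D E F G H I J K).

Roots: J
Mark J: refs=I C null, marked=J
Mark I: refs=A G K, marked=I J
Mark C: refs=null B I, marked=C I J
Mark A: refs=B I K, marked=A C I J
Mark G: refs=null, marked=A C G I J
Mark K: refs=E, marked=A C G I J K
Mark B: refs=null J, marked=A B C G I J K
Mark E: refs=B H B, marked=A B C E G I J K
Mark H: refs=null J J, marked=A B C E G H I J K
Unmarked (collected): D F

Answer: 1 1 1 0 1 0 1 1 1 1 1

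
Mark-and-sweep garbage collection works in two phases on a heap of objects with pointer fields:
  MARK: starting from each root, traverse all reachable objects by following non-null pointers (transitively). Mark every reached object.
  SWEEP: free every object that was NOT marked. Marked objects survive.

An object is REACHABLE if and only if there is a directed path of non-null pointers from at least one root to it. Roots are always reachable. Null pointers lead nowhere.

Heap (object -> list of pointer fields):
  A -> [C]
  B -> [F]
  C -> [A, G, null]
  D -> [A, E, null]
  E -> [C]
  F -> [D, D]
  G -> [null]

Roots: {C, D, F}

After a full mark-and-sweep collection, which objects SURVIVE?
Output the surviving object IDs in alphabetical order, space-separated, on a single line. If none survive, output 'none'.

Roots: C D F
Mark C: refs=A G null, marked=C
Mark D: refs=A E null, marked=C D
Mark F: refs=D D, marked=C D F
Mark A: refs=C, marked=A C D F
Mark G: refs=null, marked=A C D F G
Mark E: refs=C, marked=A C D E F G
Unmarked (collected): B

Answer: A C D E F G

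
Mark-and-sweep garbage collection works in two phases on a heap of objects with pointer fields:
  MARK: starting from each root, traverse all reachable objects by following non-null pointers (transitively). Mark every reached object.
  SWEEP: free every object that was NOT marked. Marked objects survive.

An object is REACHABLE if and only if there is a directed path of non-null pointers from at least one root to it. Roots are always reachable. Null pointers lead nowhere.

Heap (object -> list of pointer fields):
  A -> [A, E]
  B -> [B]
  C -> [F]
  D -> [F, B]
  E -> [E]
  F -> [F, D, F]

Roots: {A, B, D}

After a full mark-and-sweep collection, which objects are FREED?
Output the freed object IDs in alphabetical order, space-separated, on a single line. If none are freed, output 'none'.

Answer: C

Derivation:
Roots: A B D
Mark A: refs=A E, marked=A
Mark B: refs=B, marked=A B
Mark D: refs=F B, marked=A B D
Mark E: refs=E, marked=A B D E
Mark F: refs=F D F, marked=A B D E F
Unmarked (collected): C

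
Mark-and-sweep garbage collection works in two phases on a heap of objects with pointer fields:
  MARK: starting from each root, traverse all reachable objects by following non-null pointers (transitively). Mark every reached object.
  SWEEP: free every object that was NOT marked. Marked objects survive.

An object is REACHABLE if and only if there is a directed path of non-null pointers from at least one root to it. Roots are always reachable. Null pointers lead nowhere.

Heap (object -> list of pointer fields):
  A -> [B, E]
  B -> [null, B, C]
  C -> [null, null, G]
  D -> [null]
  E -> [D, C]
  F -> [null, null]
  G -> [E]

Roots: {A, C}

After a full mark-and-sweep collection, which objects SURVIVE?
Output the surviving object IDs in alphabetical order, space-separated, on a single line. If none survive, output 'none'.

Roots: A C
Mark A: refs=B E, marked=A
Mark C: refs=null null G, marked=A C
Mark B: refs=null B C, marked=A B C
Mark E: refs=D C, marked=A B C E
Mark G: refs=E, marked=A B C E G
Mark D: refs=null, marked=A B C D E G
Unmarked (collected): F

Answer: A B C D E G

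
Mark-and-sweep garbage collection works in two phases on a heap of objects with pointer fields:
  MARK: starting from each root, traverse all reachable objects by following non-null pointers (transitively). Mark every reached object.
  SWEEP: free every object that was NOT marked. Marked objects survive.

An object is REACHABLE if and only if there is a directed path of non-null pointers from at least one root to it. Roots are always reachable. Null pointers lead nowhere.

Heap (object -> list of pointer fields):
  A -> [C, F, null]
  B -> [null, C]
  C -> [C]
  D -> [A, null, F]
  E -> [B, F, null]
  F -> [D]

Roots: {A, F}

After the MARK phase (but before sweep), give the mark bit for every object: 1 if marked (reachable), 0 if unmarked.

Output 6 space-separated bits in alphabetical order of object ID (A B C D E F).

Answer: 1 0 1 1 0 1

Derivation:
Roots: A F
Mark A: refs=C F null, marked=A
Mark F: refs=D, marked=A F
Mark C: refs=C, marked=A C F
Mark D: refs=A null F, marked=A C D F
Unmarked (collected): B E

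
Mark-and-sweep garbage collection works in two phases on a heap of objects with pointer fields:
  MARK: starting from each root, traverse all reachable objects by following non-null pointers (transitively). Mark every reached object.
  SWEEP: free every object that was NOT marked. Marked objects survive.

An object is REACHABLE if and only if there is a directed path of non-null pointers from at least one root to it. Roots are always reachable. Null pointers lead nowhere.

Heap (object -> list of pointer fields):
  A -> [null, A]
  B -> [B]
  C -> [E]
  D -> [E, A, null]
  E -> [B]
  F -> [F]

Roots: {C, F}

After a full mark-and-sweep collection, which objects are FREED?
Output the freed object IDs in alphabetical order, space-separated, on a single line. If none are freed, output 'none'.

Answer: A D

Derivation:
Roots: C F
Mark C: refs=E, marked=C
Mark F: refs=F, marked=C F
Mark E: refs=B, marked=C E F
Mark B: refs=B, marked=B C E F
Unmarked (collected): A D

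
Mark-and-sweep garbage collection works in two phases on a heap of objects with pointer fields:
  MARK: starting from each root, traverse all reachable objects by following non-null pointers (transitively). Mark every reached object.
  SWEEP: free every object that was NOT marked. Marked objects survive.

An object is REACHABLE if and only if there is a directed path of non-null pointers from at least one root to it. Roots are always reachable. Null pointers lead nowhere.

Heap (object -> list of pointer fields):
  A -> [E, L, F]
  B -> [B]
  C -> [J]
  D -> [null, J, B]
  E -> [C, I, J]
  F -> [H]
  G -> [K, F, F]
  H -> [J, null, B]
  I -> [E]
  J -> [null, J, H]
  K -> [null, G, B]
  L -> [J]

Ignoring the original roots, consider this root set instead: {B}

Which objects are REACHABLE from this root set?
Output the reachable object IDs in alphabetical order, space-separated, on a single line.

Roots: B
Mark B: refs=B, marked=B
Unmarked (collected): A C D E F G H I J K L

Answer: B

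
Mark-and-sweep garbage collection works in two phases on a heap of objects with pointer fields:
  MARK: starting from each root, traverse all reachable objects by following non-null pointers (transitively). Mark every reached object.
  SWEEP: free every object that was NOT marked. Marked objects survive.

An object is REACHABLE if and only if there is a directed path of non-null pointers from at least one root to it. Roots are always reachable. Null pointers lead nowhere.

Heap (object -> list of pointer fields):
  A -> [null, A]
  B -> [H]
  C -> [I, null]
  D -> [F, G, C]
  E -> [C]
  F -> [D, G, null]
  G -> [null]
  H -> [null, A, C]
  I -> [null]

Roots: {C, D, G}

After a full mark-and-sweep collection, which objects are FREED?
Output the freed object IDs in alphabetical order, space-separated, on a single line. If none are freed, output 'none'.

Answer: A B E H

Derivation:
Roots: C D G
Mark C: refs=I null, marked=C
Mark D: refs=F G C, marked=C D
Mark G: refs=null, marked=C D G
Mark I: refs=null, marked=C D G I
Mark F: refs=D G null, marked=C D F G I
Unmarked (collected): A B E H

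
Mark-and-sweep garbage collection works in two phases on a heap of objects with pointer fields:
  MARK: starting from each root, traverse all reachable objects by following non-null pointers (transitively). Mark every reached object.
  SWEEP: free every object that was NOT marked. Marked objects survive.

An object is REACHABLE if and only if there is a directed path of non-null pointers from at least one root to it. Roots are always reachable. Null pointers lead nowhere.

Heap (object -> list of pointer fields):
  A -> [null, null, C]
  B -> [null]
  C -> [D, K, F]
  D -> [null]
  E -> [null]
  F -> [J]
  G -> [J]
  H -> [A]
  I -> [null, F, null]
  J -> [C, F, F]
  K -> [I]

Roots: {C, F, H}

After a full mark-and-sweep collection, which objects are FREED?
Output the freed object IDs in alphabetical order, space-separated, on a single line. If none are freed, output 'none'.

Answer: B E G

Derivation:
Roots: C F H
Mark C: refs=D K F, marked=C
Mark F: refs=J, marked=C F
Mark H: refs=A, marked=C F H
Mark D: refs=null, marked=C D F H
Mark K: refs=I, marked=C D F H K
Mark J: refs=C F F, marked=C D F H J K
Mark A: refs=null null C, marked=A C D F H J K
Mark I: refs=null F null, marked=A C D F H I J K
Unmarked (collected): B E G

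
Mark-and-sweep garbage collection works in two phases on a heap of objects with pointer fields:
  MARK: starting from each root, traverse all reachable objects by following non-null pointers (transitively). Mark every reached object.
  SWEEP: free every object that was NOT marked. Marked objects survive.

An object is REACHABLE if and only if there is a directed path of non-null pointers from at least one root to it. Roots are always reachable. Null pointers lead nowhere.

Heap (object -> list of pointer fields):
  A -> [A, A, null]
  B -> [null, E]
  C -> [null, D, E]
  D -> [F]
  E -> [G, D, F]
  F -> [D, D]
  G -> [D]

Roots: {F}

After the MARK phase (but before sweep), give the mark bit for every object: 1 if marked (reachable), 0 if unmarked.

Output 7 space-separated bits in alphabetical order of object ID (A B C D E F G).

Answer: 0 0 0 1 0 1 0

Derivation:
Roots: F
Mark F: refs=D D, marked=F
Mark D: refs=F, marked=D F
Unmarked (collected): A B C E G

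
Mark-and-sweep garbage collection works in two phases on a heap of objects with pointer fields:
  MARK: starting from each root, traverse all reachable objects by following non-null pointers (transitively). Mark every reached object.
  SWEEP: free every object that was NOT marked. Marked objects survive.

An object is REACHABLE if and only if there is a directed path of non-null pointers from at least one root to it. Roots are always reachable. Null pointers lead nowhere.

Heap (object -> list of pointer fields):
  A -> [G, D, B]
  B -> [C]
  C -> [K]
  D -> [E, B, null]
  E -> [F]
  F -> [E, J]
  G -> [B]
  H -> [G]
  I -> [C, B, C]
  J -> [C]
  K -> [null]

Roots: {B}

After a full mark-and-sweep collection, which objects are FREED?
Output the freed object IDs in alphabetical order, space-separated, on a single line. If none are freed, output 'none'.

Roots: B
Mark B: refs=C, marked=B
Mark C: refs=K, marked=B C
Mark K: refs=null, marked=B C K
Unmarked (collected): A D E F G H I J

Answer: A D E F G H I J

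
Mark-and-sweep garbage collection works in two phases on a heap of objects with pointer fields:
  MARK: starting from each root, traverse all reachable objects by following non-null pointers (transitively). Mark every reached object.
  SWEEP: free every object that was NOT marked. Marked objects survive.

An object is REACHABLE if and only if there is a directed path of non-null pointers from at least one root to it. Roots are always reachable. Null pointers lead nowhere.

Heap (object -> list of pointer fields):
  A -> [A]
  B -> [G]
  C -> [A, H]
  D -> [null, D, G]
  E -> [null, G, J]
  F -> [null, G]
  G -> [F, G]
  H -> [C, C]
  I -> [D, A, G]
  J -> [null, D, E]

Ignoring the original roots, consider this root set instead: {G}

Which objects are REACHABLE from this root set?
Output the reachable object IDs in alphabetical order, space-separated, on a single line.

Answer: F G

Derivation:
Roots: G
Mark G: refs=F G, marked=G
Mark F: refs=null G, marked=F G
Unmarked (collected): A B C D E H I J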